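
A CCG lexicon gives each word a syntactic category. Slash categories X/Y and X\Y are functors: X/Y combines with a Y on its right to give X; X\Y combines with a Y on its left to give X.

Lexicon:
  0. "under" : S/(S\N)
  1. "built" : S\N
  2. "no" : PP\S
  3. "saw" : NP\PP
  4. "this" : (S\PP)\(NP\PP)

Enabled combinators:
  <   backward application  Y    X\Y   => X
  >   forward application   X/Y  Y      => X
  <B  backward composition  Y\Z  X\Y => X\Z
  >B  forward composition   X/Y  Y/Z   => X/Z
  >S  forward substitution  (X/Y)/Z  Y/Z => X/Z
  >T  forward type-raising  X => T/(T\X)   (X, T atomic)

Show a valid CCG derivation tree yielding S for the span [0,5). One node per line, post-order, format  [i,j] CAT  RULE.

[0,5] S   <
  [0,3] PP   <
    [0,2] S   >
      [0,1] "under" : S/(S\N)
      [1,2] "built" : S\N
    [2,3] "no" : PP\S
  [3,5] S\PP   <
    [3,4] "saw" : NP\PP
    [4,5] "this" : (S\PP)\(NP\PP)

[0,1] S/(S\N)  lex  "under"
[1,2] S\N  lex  "built"
[0,2] S  >  k=1
[2,3] PP\S  lex  "no"
[0,3] PP  <  k=2
[3,4] NP\PP  lex  "saw"
[4,5] (S\PP)\(NP\PP)  lex  "this"
[3,5] S\PP  <  k=4
[0,5] S  <  k=3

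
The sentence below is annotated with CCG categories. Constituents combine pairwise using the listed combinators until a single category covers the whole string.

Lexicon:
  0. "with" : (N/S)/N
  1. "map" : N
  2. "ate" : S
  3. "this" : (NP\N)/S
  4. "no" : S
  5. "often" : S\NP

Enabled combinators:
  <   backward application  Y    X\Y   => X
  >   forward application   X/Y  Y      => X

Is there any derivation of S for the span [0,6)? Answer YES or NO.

[0,6] S   <
  [0,5] NP   <
    [0,3] N   >
      [0,2] N/S   >
        [0,1] "with" : (N/S)/N
        [1,2] "map" : N
      [2,3] "ate" : S
    [3,5] NP\N   >
      [3,4] "this" : (NP\N)/S
      [4,5] "no" : S
  [5,6] "often" : S\NP

YES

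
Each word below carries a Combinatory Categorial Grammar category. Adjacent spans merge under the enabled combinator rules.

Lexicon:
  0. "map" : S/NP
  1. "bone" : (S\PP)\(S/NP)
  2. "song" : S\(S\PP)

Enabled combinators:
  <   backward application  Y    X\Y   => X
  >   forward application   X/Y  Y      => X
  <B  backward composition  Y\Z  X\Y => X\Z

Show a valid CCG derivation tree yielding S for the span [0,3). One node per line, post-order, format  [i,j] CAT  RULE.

[0,3] S   <
  [0,2] S\PP   <
    [0,1] "map" : S/NP
    [1,2] "bone" : (S\PP)\(S/NP)
  [2,3] "song" : S\(S\PP)

[0,1] S/NP  lex  "map"
[1,2] (S\PP)\(S/NP)  lex  "bone"
[0,2] S\PP  <  k=1
[2,3] S\(S\PP)  lex  "song"
[0,3] S  <  k=2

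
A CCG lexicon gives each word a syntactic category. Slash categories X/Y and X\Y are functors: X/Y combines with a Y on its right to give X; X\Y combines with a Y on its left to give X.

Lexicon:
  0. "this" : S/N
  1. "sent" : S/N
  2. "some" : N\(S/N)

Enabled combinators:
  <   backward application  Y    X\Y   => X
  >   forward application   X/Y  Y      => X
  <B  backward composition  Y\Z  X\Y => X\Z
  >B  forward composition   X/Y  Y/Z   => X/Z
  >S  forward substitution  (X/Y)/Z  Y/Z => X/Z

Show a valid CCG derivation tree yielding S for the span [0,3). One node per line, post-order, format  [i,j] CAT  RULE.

[0,3] S   >
  [0,1] "this" : S/N
  [1,3] N   <
    [1,2] "sent" : S/N
    [2,3] "some" : N\(S/N)

[0,1] S/N  lex  "this"
[1,2] S/N  lex  "sent"
[2,3] N\(S/N)  lex  "some"
[1,3] N  <  k=2
[0,3] S  >  k=1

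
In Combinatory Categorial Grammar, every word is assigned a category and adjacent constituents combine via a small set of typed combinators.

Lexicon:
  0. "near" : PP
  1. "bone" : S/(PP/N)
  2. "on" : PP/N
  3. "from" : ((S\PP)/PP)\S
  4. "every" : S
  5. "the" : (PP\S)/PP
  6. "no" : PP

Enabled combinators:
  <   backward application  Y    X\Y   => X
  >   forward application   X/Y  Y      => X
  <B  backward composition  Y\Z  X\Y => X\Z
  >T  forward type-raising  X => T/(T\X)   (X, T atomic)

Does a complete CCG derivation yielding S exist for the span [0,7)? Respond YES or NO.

[0,7] S   >
  [0,1] S/(S\PP)   >T
    [0,1] "near" : PP
  [1,7] S\PP   >
    [1,4] (S\PP)/PP   <
      [1,3] S   >
        [1,2] "bone" : S/(PP/N)
        [2,3] "on" : PP/N
      [3,4] "from" : ((S\PP)/PP)\S
    [4,7] PP   >
      [4,5] PP/(PP\S)   >T
        [4,5] "every" : S
      [5,7] PP\S   >
        [5,6] "the" : (PP\S)/PP
        [6,7] "no" : PP

YES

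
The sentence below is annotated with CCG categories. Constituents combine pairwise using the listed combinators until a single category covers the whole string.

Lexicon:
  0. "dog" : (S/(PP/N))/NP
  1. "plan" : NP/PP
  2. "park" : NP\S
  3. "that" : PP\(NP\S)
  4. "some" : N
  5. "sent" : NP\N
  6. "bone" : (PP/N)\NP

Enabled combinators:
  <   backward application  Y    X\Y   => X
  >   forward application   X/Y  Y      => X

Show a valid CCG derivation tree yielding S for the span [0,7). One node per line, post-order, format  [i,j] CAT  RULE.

[0,7] S   >
  [0,4] S/(PP/N)   >
    [0,1] "dog" : (S/(PP/N))/NP
    [1,4] NP   >
      [1,2] "plan" : NP/PP
      [2,4] PP   <
        [2,3] "park" : NP\S
        [3,4] "that" : PP\(NP\S)
  [4,7] PP/N   <
    [4,6] NP   <
      [4,5] "some" : N
      [5,6] "sent" : NP\N
    [6,7] "bone" : (PP/N)\NP

[0,1] (S/(PP/N))/NP  lex  "dog"
[1,2] NP/PP  lex  "plan"
[2,3] NP\S  lex  "park"
[3,4] PP\(NP\S)  lex  "that"
[2,4] PP  <  k=3
[1,4] NP  >  k=2
[0,4] S/(PP/N)  >  k=1
[4,5] N  lex  "some"
[5,6] NP\N  lex  "sent"
[4,6] NP  <  k=5
[6,7] (PP/N)\NP  lex  "bone"
[4,7] PP/N  <  k=6
[0,7] S  >  k=4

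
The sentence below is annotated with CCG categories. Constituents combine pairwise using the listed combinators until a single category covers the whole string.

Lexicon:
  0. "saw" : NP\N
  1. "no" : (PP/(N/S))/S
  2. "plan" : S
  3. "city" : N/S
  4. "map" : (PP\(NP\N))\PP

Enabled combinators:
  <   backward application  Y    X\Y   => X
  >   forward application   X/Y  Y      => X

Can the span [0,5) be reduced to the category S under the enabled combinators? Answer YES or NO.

NO

NP\N (PP/(N/S))/S S N/S (PP\(NP\N))\PP
CKY chart[0,5] = {PP}; S ∉ chart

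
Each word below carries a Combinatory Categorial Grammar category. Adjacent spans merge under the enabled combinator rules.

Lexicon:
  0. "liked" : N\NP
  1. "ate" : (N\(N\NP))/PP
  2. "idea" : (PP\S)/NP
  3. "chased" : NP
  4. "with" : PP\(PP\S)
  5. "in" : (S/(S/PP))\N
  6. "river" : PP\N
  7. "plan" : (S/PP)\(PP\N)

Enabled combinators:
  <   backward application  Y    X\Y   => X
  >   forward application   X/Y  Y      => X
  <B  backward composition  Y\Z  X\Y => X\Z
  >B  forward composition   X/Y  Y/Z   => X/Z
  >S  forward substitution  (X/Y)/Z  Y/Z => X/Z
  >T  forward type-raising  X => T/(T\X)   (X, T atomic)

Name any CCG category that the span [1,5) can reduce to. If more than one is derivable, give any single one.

N\(N\NP)

[0,8] S   >
  [0,6] S/(S/PP)   <
    [0,5] N   <
      [0,1] "liked" : N\NP
      [1,5] N\(N\NP)   >
        [1,2] "ate" : (N\(N\NP))/PP
        [2,5] PP   <
          [2,4] PP\S   >
            [2,3] "idea" : (PP\S)/NP
            [3,4] "chased" : NP
          [4,5] "with" : PP\(PP\S)
    [5,6] "in" : (S/(S/PP))\N
  [6,8] S/PP   <
    [6,7] "river" : PP\N
    [7,8] "plan" : (S/PP)\(PP\N)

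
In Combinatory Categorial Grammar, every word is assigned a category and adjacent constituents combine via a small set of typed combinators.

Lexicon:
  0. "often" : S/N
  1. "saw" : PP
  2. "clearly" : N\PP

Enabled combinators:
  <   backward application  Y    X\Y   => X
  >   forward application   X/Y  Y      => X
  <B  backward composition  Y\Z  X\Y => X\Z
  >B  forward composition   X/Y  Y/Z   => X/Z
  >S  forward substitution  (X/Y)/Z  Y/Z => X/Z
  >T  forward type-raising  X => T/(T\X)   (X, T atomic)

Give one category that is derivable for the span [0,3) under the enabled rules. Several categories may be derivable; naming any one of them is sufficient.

[0,3] S   >
  [0,1] "often" : S/N
  [1,3] N   <
    [1,2] "saw" : PP
    [2,3] "clearly" : N\PP

S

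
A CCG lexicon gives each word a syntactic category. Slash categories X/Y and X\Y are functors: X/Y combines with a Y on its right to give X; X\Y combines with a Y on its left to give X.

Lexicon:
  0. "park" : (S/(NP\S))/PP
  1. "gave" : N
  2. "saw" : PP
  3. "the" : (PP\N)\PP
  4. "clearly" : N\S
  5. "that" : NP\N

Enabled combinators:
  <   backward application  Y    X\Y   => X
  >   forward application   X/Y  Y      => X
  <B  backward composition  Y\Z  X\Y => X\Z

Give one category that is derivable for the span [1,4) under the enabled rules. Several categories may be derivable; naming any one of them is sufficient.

PP

[0,6] S   >
  [0,4] S/(NP\S)   >
    [0,1] "park" : (S/(NP\S))/PP
    [1,4] PP   <
      [1,2] "gave" : N
      [2,4] PP\N   <
        [2,3] "saw" : PP
        [3,4] "the" : (PP\N)\PP
  [4,6] NP\S   <B
    [4,5] "clearly" : N\S
    [5,6] "that" : NP\N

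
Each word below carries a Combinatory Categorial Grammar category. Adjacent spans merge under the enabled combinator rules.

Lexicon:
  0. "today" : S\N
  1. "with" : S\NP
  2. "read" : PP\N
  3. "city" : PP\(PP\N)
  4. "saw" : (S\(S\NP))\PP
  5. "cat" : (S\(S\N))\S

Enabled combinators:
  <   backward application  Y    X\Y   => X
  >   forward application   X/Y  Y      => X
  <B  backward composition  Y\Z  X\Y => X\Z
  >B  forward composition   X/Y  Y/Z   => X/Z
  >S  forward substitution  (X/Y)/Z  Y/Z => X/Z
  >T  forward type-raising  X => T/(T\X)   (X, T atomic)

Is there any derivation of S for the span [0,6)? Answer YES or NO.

YES

[0,6] S   <
  [0,1] "today" : S\N
  [1,6] S\(S\N)   <
    [1,5] S   <
      [1,2] "with" : S\NP
      [2,5] S\(S\NP)   <
        [2,4] PP   <
          [2,3] "read" : PP\N
          [3,4] "city" : PP\(PP\N)
        [4,5] "saw" : (S\(S\NP))\PP
    [5,6] "cat" : (S\(S\N))\S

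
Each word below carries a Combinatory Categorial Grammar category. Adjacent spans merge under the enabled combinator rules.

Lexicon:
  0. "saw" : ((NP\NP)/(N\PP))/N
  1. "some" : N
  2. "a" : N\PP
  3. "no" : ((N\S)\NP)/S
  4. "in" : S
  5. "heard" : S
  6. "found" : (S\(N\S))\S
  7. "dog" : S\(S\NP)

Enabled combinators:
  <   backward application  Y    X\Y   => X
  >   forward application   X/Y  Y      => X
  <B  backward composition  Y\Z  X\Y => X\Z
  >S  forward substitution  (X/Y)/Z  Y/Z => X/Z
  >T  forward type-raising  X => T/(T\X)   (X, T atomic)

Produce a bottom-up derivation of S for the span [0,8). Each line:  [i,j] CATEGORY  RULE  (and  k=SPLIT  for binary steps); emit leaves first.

[0,1] ((NP\NP)/(N\PP))/N  lex  "saw"
[1,2] N  lex  "some"
[0,2] (NP\NP)/(N\PP)  >  k=1
[2,3] N\PP  lex  "a"
[0,3] NP\NP  >  k=2
[3,4] ((N\S)\NP)/S  lex  "no"
[4,5] S  lex  "in"
[3,5] (N\S)\NP  >  k=4
[5,6] S  lex  "heard"
[6,7] (S\(N\S))\S  lex  "found"
[5,7] S\(N\S)  <  k=6
[3,7] S\NP  <B  k=5
[0,7] S\NP  <B  k=3
[7,8] S\(S\NP)  lex  "dog"
[0,8] S  <  k=7

[0,8] S   <
  [0,7] S\NP   <B
    [0,3] NP\NP   >
      [0,2] (NP\NP)/(N\PP)   >
        [0,1] "saw" : ((NP\NP)/(N\PP))/N
        [1,2] "some" : N
      [2,3] "a" : N\PP
    [3,7] S\NP   <B
      [3,5] (N\S)\NP   >
        [3,4] "no" : ((N\S)\NP)/S
        [4,5] "in" : S
      [5,7] S\(N\S)   <
        [5,6] "heard" : S
        [6,7] "found" : (S\(N\S))\S
  [7,8] "dog" : S\(S\NP)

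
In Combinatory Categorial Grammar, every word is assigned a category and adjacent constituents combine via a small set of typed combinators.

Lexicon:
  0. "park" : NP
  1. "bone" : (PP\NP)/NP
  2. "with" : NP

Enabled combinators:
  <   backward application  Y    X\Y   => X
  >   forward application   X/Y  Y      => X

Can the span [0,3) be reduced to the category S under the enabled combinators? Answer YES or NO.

NP (PP\NP)/NP NP
CKY chart[0,3] = {PP}; S ∉ chart

NO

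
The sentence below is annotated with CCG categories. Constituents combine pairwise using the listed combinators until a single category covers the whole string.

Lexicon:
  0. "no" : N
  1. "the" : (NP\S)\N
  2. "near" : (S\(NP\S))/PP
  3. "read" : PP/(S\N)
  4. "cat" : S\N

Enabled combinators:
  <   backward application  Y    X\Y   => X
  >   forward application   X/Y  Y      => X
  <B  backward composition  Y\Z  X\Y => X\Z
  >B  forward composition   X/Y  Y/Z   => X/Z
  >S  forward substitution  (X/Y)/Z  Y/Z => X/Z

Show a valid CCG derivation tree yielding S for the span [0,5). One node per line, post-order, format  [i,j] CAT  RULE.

[0,5] S   <
  [0,2] NP\S   <
    [0,1] "no" : N
    [1,2] "the" : (NP\S)\N
  [2,5] S\(NP\S)   >
    [2,3] "near" : (S\(NP\S))/PP
    [3,5] PP   >
      [3,4] "read" : PP/(S\N)
      [4,5] "cat" : S\N

[0,1] N  lex  "no"
[1,2] (NP\S)\N  lex  "the"
[0,2] NP\S  <  k=1
[2,3] (S\(NP\S))/PP  lex  "near"
[3,4] PP/(S\N)  lex  "read"
[4,5] S\N  lex  "cat"
[3,5] PP  >  k=4
[2,5] S\(NP\S)  >  k=3
[0,5] S  <  k=2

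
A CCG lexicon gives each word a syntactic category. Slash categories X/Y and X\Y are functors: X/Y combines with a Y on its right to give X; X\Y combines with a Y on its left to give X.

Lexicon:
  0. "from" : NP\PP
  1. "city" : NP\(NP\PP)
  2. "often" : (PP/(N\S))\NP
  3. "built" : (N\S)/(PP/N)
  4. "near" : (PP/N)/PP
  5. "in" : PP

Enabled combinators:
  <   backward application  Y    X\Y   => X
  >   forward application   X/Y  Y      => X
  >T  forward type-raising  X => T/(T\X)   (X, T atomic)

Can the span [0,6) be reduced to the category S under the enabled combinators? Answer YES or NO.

NO

NP\PP NP\(NP\PP) (PP/(N\S))\NP (N\S)/(PP/N) (PP/N)/PP PP
CKY chart[0,6] = {N/(N\PP), NP/(NP\PP), PP, PP/(PP\PP), S/(S\PP)}; S ∉ chart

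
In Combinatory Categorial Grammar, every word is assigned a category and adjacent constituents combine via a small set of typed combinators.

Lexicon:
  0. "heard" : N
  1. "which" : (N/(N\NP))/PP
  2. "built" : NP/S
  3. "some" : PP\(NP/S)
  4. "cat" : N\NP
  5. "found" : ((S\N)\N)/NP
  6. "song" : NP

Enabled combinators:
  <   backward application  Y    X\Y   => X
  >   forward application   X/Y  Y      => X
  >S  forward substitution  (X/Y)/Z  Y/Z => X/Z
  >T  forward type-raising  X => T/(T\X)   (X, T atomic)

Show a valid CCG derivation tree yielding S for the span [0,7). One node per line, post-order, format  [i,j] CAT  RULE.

[0,7] S   <
  [0,1] "heard" : N
  [1,7] S\N   <
    [1,5] N   >
      [1,4] N/(N\NP)   >
        [1,2] "which" : (N/(N\NP))/PP
        [2,4] PP   <
          [2,3] "built" : NP/S
          [3,4] "some" : PP\(NP/S)
      [4,5] "cat" : N\NP
    [5,7] (S\N)\N   >
      [5,6] "found" : ((S\N)\N)/NP
      [6,7] "song" : NP

[0,1] N  lex  "heard"
[1,2] (N/(N\NP))/PP  lex  "which"
[2,3] NP/S  lex  "built"
[3,4] PP\(NP/S)  lex  "some"
[2,4] PP  <  k=3
[1,4] N/(N\NP)  >  k=2
[4,5] N\NP  lex  "cat"
[1,5] N  >  k=4
[5,6] ((S\N)\N)/NP  lex  "found"
[6,7] NP  lex  "song"
[5,7] (S\N)\N  >  k=6
[1,7] S\N  <  k=5
[0,7] S  <  k=1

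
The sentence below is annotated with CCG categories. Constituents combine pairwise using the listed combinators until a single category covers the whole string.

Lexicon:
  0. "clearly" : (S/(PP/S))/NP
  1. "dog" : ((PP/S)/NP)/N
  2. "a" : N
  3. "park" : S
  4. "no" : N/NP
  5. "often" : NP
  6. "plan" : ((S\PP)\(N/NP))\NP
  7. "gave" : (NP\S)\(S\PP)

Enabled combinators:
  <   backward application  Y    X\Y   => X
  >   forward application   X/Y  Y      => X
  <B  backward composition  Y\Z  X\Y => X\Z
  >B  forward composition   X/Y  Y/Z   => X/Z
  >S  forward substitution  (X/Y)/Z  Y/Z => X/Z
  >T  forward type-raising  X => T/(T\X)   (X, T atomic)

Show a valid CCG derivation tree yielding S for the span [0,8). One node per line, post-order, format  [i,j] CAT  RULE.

[0,1] (S/(PP/S))/NP  lex  "clearly"
[1,2] ((PP/S)/NP)/N  lex  "dog"
[2,3] N  lex  "a"
[1,3] (PP/S)/NP  >  k=2
[0,3] S/NP  >S  k=1
[3,4] S  lex  "park"
[3,4] NP/(NP\S)  >T
[4,5] N/NP  lex  "no"
[5,6] NP  lex  "often"
[6,7] ((S\PP)\(N/NP))\NP  lex  "plan"
[5,7] (S\PP)\(N/NP)  <  k=6
[4,7] S\PP  <  k=5
[7,8] (NP\S)\(S\PP)  lex  "gave"
[4,8] NP\S  <  k=7
[3,8] NP  >  k=4
[0,8] S  >  k=3

[0,8] S   >
  [0,3] S/NP   >S
    [0,1] "clearly" : (S/(PP/S))/NP
    [1,3] (PP/S)/NP   >
      [1,2] "dog" : ((PP/S)/NP)/N
      [2,3] "a" : N
  [3,8] NP   >
    [3,4] NP/(NP\S)   >T
      [3,4] "park" : S
    [4,8] NP\S   <
      [4,7] S\PP   <
        [4,5] "no" : N/NP
        [5,7] (S\PP)\(N/NP)   <
          [5,6] "often" : NP
          [6,7] "plan" : ((S\PP)\(N/NP))\NP
      [7,8] "gave" : (NP\S)\(S\PP)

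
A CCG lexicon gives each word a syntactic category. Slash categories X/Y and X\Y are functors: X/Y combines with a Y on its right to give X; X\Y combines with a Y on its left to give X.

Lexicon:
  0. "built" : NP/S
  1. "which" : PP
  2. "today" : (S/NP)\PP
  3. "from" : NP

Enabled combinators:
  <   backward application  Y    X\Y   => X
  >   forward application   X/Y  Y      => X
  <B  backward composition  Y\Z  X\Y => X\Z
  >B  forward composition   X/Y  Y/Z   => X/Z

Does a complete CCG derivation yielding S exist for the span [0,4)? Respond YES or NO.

NP/S PP (S/NP)\PP NP
CKY chart[0,4] = {NP}; S ∉ chart

NO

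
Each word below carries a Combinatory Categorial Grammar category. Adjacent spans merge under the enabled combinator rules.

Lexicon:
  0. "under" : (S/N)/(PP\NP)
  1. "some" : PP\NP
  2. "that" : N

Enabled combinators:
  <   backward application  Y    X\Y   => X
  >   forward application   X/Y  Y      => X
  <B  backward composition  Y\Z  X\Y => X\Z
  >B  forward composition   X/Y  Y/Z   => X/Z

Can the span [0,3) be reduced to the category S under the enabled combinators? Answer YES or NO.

[0,3] S   >
  [0,2] S/N   >
    [0,1] "under" : (S/N)/(PP\NP)
    [1,2] "some" : PP\NP
  [2,3] "that" : N

YES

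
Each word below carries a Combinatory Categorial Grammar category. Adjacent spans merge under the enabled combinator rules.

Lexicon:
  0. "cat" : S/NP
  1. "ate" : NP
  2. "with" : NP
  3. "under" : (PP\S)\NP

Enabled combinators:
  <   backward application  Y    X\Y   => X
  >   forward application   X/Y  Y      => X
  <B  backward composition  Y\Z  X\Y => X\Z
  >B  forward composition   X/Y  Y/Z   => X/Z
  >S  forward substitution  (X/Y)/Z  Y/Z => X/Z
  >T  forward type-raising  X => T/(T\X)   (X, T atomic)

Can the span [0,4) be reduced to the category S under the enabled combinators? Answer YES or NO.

NO

S/NP NP NP (PP\S)\NP
CKY chart[0,4] = {N/(N\PP), NP/(NP\PP), PP, PP/(PP\PP), S/(S\PP)}; S ∉ chart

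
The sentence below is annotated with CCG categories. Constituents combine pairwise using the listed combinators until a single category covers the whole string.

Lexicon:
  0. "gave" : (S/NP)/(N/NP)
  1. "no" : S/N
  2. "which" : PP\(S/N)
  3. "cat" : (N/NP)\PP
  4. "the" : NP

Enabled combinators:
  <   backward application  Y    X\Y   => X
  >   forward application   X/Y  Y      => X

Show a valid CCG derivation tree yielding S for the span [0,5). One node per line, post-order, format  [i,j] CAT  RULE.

[0,5] S   >
  [0,4] S/NP   >
    [0,1] "gave" : (S/NP)/(N/NP)
    [1,4] N/NP   <
      [1,3] PP   <
        [1,2] "no" : S/N
        [2,3] "which" : PP\(S/N)
      [3,4] "cat" : (N/NP)\PP
  [4,5] "the" : NP

[0,1] (S/NP)/(N/NP)  lex  "gave"
[1,2] S/N  lex  "no"
[2,3] PP\(S/N)  lex  "which"
[1,3] PP  <  k=2
[3,4] (N/NP)\PP  lex  "cat"
[1,4] N/NP  <  k=3
[0,4] S/NP  >  k=1
[4,5] NP  lex  "the"
[0,5] S  >  k=4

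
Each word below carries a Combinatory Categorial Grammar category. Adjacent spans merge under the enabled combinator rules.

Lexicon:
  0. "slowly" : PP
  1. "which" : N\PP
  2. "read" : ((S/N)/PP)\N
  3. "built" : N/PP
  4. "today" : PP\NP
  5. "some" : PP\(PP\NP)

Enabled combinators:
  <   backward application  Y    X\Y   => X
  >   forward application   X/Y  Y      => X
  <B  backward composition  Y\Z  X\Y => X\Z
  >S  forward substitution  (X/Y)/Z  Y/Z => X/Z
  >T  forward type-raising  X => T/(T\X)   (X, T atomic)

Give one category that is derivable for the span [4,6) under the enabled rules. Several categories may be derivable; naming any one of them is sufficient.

[0,6] S   >
  [0,4] S/PP   >S
    [0,3] (S/N)/PP   <
      [0,2] N   >
        [0,1] N/(N\PP)   >T
          [0,1] "slowly" : PP
        [1,2] "which" : N\PP
      [2,3] "read" : ((S/N)/PP)\N
    [3,4] "built" : N/PP
  [4,6] PP   <
    [4,5] "today" : PP\NP
    [5,6] "some" : PP\(PP\NP)

PP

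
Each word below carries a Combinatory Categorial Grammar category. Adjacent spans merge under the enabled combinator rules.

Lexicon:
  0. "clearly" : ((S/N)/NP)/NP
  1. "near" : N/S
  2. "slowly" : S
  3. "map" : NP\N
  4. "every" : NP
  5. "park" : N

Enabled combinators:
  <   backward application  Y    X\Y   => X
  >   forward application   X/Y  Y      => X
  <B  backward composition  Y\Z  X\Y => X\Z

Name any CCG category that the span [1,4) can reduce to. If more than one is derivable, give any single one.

[0,6] S   >
  [0,5] S/N   >
    [0,4] (S/N)/NP   >
      [0,1] "clearly" : ((S/N)/NP)/NP
      [1,4] NP   <
        [1,3] N   >
          [1,2] "near" : N/S
          [2,3] "slowly" : S
        [3,4] "map" : NP\N
    [4,5] "every" : NP
  [5,6] "park" : N

NP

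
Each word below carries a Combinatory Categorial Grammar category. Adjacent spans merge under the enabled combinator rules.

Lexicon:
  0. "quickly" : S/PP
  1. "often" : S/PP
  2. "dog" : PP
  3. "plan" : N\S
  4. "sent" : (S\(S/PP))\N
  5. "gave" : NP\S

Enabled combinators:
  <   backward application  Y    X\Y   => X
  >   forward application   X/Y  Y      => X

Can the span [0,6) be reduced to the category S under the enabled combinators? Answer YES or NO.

S/PP S/PP PP N\S (S\(S/PP))\N NP\S
CKY chart[0,6] = {NP}; S ∉ chart

NO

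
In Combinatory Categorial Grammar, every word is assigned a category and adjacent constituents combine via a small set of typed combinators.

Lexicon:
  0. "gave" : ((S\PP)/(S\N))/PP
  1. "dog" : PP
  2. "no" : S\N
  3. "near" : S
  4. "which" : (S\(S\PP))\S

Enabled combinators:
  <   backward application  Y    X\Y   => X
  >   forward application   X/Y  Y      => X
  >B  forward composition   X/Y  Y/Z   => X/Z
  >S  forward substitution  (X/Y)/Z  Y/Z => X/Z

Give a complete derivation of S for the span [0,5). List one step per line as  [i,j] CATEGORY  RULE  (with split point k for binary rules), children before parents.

[0,1] ((S\PP)/(S\N))/PP  lex  "gave"
[1,2] PP  lex  "dog"
[0,2] (S\PP)/(S\N)  >  k=1
[2,3] S\N  lex  "no"
[0,3] S\PP  >  k=2
[3,4] S  lex  "near"
[4,5] (S\(S\PP))\S  lex  "which"
[3,5] S\(S\PP)  <  k=4
[0,5] S  <  k=3

[0,5] S   <
  [0,3] S\PP   >
    [0,2] (S\PP)/(S\N)   >
      [0,1] "gave" : ((S\PP)/(S\N))/PP
      [1,2] "dog" : PP
    [2,3] "no" : S\N
  [3,5] S\(S\PP)   <
    [3,4] "near" : S
    [4,5] "which" : (S\(S\PP))\S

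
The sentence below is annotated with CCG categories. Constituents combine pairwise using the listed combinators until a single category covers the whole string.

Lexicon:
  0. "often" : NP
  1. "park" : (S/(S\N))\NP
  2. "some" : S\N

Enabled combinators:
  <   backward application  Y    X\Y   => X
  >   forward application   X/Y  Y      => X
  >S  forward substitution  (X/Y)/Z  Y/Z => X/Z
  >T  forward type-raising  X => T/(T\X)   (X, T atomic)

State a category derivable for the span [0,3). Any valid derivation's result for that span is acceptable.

[0,3] S   >
  [0,2] S/(S\N)   <
    [0,1] "often" : NP
    [1,2] "park" : (S/(S\N))\NP
  [2,3] "some" : S\N

S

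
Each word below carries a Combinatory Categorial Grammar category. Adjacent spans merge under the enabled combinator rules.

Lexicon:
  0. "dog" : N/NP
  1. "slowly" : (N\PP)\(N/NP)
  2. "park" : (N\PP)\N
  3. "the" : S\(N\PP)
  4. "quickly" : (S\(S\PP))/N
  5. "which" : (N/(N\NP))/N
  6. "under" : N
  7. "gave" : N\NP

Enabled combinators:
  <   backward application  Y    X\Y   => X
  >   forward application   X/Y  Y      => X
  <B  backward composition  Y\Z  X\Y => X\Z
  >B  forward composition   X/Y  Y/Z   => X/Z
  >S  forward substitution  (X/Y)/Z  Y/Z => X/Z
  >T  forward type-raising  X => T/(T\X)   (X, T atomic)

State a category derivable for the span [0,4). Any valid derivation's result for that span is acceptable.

[0,8] S   <
  [0,4] S\PP   <B
    [0,2] N\PP   <
      [0,1] "dog" : N/NP
      [1,2] "slowly" : (N\PP)\(N/NP)
    [2,4] S\N   <B
      [2,3] "park" : (N\PP)\N
      [3,4] "the" : S\(N\PP)
  [4,8] S\(S\PP)   >
    [4,5] "quickly" : (S\(S\PP))/N
    [5,8] N   >
      [5,7] N/(N\NP)   >
        [5,6] "which" : (N/(N\NP))/N
        [6,7] "under" : N
      [7,8] "gave" : N\NP

S\PP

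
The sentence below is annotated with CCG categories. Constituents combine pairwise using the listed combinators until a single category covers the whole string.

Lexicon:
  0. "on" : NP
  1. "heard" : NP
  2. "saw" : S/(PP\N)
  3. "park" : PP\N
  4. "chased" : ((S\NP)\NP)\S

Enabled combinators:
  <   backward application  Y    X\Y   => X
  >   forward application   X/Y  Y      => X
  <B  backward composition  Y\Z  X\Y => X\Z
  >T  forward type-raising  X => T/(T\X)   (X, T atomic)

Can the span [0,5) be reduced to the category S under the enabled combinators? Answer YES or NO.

YES

[0,5] S   >
  [0,1] S/(S\NP)   >T
    [0,1] "on" : NP
  [1,5] S\NP   <
    [1,2] "heard" : NP
    [2,5] (S\NP)\NP   <
      [2,4] S   >
        [2,3] "saw" : S/(PP\N)
        [3,4] "park" : PP\N
      [4,5] "chased" : ((S\NP)\NP)\S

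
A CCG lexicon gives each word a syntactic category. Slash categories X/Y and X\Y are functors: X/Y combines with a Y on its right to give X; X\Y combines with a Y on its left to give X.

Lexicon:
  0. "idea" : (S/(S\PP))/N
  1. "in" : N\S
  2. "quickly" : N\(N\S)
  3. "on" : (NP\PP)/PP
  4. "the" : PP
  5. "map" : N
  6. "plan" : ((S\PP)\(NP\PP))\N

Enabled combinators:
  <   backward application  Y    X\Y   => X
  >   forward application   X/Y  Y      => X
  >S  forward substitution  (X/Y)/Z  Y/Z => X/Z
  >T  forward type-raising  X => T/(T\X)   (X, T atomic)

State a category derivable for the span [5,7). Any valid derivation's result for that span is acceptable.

(S\PP)\(NP\PP)

[0,7] S   >
  [0,3] S/(S\PP)   >
    [0,1] "idea" : (S/(S\PP))/N
    [1,3] N   <
      [1,2] "in" : N\S
      [2,3] "quickly" : N\(N\S)
  [3,7] S\PP   <
    [3,5] NP\PP   >
      [3,4] "on" : (NP\PP)/PP
      [4,5] "the" : PP
    [5,7] (S\PP)\(NP\PP)   <
      [5,6] "map" : N
      [6,7] "plan" : ((S\PP)\(NP\PP))\N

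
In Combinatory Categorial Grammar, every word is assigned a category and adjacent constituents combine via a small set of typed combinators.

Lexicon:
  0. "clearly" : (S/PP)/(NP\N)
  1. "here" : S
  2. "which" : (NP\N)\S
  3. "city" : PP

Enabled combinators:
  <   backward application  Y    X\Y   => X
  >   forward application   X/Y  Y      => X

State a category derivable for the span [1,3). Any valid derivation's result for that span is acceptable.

[0,4] S   >
  [0,3] S/PP   >
    [0,1] "clearly" : (S/PP)/(NP\N)
    [1,3] NP\N   <
      [1,2] "here" : S
      [2,3] "which" : (NP\N)\S
  [3,4] "city" : PP

NP\N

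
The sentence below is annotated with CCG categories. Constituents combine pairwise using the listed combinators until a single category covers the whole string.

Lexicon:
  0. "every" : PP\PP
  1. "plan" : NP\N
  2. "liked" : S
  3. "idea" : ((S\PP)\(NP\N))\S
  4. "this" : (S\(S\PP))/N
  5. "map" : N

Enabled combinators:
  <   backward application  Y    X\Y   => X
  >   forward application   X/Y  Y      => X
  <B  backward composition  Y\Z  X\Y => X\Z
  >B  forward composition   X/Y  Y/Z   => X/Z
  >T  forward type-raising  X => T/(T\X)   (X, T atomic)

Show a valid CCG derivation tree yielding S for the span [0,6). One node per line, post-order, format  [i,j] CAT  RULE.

[0,1] PP\PP  lex  "every"
[1,2] NP\N  lex  "plan"
[2,3] S  lex  "liked"
[3,4] ((S\PP)\(NP\N))\S  lex  "idea"
[2,4] (S\PP)\(NP\N)  <  k=3
[1,4] S\PP  <  k=2
[0,4] S\PP  <B  k=1
[4,5] (S\(S\PP))/N  lex  "this"
[5,6] N  lex  "map"
[4,6] S\(S\PP)  >  k=5
[0,6] S  <  k=4

[0,6] S   <
  [0,4] S\PP   <B
    [0,1] "every" : PP\PP
    [1,4] S\PP   <
      [1,2] "plan" : NP\N
      [2,4] (S\PP)\(NP\N)   <
        [2,3] "liked" : S
        [3,4] "idea" : ((S\PP)\(NP\N))\S
  [4,6] S\(S\PP)   >
    [4,5] "this" : (S\(S\PP))/N
    [5,6] "map" : N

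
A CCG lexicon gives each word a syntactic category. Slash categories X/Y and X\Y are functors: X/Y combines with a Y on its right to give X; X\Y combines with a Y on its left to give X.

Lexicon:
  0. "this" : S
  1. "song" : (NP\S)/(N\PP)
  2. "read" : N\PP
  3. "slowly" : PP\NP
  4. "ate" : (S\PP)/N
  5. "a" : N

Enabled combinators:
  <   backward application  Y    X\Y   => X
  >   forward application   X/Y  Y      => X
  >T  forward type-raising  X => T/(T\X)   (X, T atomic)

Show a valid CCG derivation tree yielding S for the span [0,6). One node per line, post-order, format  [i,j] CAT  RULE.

[0,1] S  lex  "this"
[1,2] (NP\S)/(N\PP)  lex  "song"
[2,3] N\PP  lex  "read"
[1,3] NP\S  >  k=2
[0,3] NP  <  k=1
[3,4] PP\NP  lex  "slowly"
[0,4] PP  <  k=3
[4,5] (S\PP)/N  lex  "ate"
[5,6] N  lex  "a"
[4,6] S\PP  >  k=5
[0,6] S  <  k=4

[0,6] S   <
  [0,4] PP   <
    [0,3] NP   <
      [0,1] "this" : S
      [1,3] NP\S   >
        [1,2] "song" : (NP\S)/(N\PP)
        [2,3] "read" : N\PP
    [3,4] "slowly" : PP\NP
  [4,6] S\PP   >
    [4,5] "ate" : (S\PP)/N
    [5,6] "a" : N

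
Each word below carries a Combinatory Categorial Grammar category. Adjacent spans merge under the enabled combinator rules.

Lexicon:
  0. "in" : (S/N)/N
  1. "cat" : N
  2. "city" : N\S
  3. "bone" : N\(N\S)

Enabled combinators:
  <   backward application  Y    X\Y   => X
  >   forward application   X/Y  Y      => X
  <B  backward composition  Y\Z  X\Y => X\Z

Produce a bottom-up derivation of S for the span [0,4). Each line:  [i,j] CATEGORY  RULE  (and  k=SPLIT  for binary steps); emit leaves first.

[0,1] (S/N)/N  lex  "in"
[1,2] N  lex  "cat"
[0,2] S/N  >  k=1
[2,3] N\S  lex  "city"
[3,4] N\(N\S)  lex  "bone"
[2,4] N  <  k=3
[0,4] S  >  k=2

[0,4] S   >
  [0,2] S/N   >
    [0,1] "in" : (S/N)/N
    [1,2] "cat" : N
  [2,4] N   <
    [2,3] "city" : N\S
    [3,4] "bone" : N\(N\S)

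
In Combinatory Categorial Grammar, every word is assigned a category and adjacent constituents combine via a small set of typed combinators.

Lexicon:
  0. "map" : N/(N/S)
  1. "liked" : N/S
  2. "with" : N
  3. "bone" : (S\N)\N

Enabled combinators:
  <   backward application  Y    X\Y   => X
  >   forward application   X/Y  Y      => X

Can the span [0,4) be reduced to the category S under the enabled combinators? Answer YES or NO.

YES

[0,4] S   <
  [0,2] N   >
    [0,1] "map" : N/(N/S)
    [1,2] "liked" : N/S
  [2,4] S\N   <
    [2,3] "with" : N
    [3,4] "bone" : (S\N)\N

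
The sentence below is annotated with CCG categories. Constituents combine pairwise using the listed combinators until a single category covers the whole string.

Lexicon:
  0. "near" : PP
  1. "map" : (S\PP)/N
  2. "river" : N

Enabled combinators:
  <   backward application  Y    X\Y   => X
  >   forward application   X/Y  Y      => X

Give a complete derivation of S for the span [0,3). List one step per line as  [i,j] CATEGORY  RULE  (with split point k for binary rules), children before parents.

[0,1] PP  lex  "near"
[1,2] (S\PP)/N  lex  "map"
[2,3] N  lex  "river"
[1,3] S\PP  >  k=2
[0,3] S  <  k=1

[0,3] S   <
  [0,1] "near" : PP
  [1,3] S\PP   >
    [1,2] "map" : (S\PP)/N
    [2,3] "river" : N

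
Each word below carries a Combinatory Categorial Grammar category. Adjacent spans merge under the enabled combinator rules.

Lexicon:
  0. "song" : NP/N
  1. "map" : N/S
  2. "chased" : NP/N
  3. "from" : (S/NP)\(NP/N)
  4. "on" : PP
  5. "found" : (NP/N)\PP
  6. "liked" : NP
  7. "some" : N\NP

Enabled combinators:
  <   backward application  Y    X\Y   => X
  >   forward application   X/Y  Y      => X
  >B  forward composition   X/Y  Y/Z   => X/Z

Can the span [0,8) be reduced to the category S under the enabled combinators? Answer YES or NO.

NO

NP/N N/S NP/N (S/NP)\(NP/N) PP (NP/N)\PP NP N\NP
CKY chart[0,8] = {NP}; S ∉ chart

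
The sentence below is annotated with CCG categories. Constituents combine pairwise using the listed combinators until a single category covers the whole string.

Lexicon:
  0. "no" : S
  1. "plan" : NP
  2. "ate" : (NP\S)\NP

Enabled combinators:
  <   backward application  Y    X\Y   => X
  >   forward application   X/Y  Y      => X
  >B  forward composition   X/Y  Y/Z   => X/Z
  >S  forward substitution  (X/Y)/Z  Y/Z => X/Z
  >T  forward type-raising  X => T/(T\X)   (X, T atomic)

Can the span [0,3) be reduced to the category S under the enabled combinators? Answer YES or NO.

NO

S NP (NP\S)\NP
CKY chart[0,3] = {N/(N\NP), NP, NP/(NP\NP), PP/(PP\NP), S/(S\NP)}; S ∉ chart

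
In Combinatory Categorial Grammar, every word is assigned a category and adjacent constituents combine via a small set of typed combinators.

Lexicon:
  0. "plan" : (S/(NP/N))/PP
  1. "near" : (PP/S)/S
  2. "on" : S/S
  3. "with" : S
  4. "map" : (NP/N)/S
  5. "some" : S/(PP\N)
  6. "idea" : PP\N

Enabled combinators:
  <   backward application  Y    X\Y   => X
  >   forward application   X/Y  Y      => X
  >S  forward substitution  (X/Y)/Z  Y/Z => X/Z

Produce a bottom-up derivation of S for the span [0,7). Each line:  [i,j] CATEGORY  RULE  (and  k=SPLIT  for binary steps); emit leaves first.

[0,1] (S/(NP/N))/PP  lex  "plan"
[1,2] (PP/S)/S  lex  "near"
[2,3] S/S  lex  "on"
[1,3] PP/S  >S  k=2
[3,4] S  lex  "with"
[1,4] PP  >  k=3
[0,4] S/(NP/N)  >  k=1
[4,5] (NP/N)/S  lex  "map"
[5,6] S/(PP\N)  lex  "some"
[6,7] PP\N  lex  "idea"
[5,7] S  >  k=6
[4,7] NP/N  >  k=5
[0,7] S  >  k=4

[0,7] S   >
  [0,4] S/(NP/N)   >
    [0,1] "plan" : (S/(NP/N))/PP
    [1,4] PP   >
      [1,3] PP/S   >S
        [1,2] "near" : (PP/S)/S
        [2,3] "on" : S/S
      [3,4] "with" : S
  [4,7] NP/N   >
    [4,5] "map" : (NP/N)/S
    [5,7] S   >
      [5,6] "some" : S/(PP\N)
      [6,7] "idea" : PP\N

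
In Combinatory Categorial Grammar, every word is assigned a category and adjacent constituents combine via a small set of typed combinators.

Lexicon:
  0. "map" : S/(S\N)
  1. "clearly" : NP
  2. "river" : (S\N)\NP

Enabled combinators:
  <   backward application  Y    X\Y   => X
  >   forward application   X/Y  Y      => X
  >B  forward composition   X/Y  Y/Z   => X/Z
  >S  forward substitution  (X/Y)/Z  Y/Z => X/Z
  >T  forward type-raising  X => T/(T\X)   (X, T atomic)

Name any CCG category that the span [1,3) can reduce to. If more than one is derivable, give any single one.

[0,3] S   >
  [0,1] "map" : S/(S\N)
  [1,3] S\N   <
    [1,2] "clearly" : NP
    [2,3] "river" : (S\N)\NP

S\N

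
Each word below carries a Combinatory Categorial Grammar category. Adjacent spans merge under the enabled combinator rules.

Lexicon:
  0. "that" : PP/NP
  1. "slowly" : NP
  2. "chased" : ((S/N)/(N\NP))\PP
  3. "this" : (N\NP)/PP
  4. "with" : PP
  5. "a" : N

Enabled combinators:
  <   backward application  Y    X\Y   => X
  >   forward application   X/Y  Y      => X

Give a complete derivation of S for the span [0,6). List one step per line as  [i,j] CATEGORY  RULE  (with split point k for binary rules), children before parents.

[0,6] S   >
  [0,5] S/N   >
    [0,3] (S/N)/(N\NP)   <
      [0,2] PP   >
        [0,1] "that" : PP/NP
        [1,2] "slowly" : NP
      [2,3] "chased" : ((S/N)/(N\NP))\PP
    [3,5] N\NP   >
      [3,4] "this" : (N\NP)/PP
      [4,5] "with" : PP
  [5,6] "a" : N

[0,1] PP/NP  lex  "that"
[1,2] NP  lex  "slowly"
[0,2] PP  >  k=1
[2,3] ((S/N)/(N\NP))\PP  lex  "chased"
[0,3] (S/N)/(N\NP)  <  k=2
[3,4] (N\NP)/PP  lex  "this"
[4,5] PP  lex  "with"
[3,5] N\NP  >  k=4
[0,5] S/N  >  k=3
[5,6] N  lex  "a"
[0,6] S  >  k=5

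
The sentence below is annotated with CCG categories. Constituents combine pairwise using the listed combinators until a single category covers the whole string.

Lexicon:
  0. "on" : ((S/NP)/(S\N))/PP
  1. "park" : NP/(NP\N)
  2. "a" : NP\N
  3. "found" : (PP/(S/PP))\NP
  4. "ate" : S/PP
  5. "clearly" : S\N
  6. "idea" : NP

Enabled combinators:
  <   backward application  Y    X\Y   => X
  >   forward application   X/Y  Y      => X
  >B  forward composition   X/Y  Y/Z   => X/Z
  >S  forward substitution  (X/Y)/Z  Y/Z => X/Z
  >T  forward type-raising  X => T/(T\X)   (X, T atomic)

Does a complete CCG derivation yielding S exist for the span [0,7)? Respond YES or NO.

[0,7] S   >
  [0,6] S/NP   >
    [0,5] (S/NP)/(S\N)   >
      [0,1] "on" : ((S/NP)/(S\N))/PP
      [1,5] PP   >
        [1,4] PP/(S/PP)   <
          [1,3] NP   >
            [1,2] "park" : NP/(NP\N)
            [2,3] "a" : NP\N
          [3,4] "found" : (PP/(S/PP))\NP
        [4,5] "ate" : S/PP
    [5,6] "clearly" : S\N
  [6,7] "idea" : NP

YES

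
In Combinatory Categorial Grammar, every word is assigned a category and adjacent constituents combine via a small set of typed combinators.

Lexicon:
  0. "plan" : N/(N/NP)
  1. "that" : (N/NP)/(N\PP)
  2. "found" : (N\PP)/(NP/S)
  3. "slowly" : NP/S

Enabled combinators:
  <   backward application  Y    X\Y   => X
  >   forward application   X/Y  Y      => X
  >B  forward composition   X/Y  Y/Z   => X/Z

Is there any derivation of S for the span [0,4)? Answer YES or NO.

N/(N/NP) (N/NP)/(N\PP) (N\PP)/(NP/S) NP/S
CKY chart[0,4] = {N}; S ∉ chart

NO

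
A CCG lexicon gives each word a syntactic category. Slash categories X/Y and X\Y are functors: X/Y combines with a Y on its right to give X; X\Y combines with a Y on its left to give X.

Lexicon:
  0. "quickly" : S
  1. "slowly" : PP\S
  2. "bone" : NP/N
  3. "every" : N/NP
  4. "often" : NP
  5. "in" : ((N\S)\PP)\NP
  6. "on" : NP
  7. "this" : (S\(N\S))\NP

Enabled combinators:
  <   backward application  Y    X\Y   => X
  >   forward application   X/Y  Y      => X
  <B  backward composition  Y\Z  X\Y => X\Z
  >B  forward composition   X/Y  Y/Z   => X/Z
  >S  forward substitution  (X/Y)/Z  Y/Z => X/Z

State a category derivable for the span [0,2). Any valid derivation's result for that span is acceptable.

[0,8] S   <
  [0,2] PP   <
    [0,1] "quickly" : S
    [1,2] "slowly" : PP\S
  [2,8] S\PP   <B
    [2,6] (N\S)\PP   <
      [2,5] NP   >
        [2,3] "bone" : NP/N
        [3,5] N   >
          [3,4] "every" : N/NP
          [4,5] "often" : NP
      [5,6] "in" : ((N\S)\PP)\NP
    [6,8] S\(N\S)   <
      [6,7] "on" : NP
      [7,8] "this" : (S\(N\S))\NP

PP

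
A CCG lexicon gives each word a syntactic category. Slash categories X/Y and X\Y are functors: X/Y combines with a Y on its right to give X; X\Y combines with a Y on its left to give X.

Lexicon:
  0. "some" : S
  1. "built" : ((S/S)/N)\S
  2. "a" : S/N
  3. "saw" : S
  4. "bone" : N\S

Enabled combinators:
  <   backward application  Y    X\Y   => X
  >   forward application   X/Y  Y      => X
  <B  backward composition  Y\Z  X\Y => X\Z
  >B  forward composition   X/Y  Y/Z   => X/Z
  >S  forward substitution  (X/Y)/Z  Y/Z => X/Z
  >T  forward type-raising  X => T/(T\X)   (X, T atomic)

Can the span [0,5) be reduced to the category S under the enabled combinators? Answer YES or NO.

[0,5] S   >
  [0,3] S/N   >S
    [0,2] (S/S)/N   <
      [0,1] "some" : S
      [1,2] "built" : ((S/S)/N)\S
    [2,3] "a" : S/N
  [3,5] N   >
    [3,4] N/(N\S)   >T
      [3,4] "saw" : S
    [4,5] "bone" : N\S

YES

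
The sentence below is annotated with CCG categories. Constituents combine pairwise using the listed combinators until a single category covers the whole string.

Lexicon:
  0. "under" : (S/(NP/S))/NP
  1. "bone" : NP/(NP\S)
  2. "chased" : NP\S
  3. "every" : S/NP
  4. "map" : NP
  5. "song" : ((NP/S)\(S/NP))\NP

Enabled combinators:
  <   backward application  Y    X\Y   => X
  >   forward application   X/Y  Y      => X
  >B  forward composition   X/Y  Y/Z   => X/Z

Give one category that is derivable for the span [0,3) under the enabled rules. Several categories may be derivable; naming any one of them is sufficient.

[0,6] S   >
  [0,3] S/(NP/S)   >
    [0,1] "under" : (S/(NP/S))/NP
    [1,3] NP   >
      [1,2] "bone" : NP/(NP\S)
      [2,3] "chased" : NP\S
  [3,6] NP/S   <
    [3,4] "every" : S/NP
    [4,6] (NP/S)\(S/NP)   <
      [4,5] "map" : NP
      [5,6] "song" : ((NP/S)\(S/NP))\NP

S/(NP/S)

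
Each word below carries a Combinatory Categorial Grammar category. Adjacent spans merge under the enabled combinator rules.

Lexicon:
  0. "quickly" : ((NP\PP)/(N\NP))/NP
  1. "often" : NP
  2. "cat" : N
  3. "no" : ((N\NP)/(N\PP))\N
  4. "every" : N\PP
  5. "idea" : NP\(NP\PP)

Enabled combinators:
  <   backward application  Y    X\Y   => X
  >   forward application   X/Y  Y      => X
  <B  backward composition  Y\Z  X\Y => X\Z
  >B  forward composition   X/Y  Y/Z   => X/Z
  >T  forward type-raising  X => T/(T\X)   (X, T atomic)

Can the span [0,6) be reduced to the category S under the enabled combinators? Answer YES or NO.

NO

((NP\PP)/(N\NP))/NP NP N ((N\NP)/(N\PP))\N N\PP NP\(NP\PP)
CKY chart[0,6] = {N/(N\NP), NP, NP/(NP\NP), PP/(PP\NP), S/(S\NP)}; S ∉ chart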